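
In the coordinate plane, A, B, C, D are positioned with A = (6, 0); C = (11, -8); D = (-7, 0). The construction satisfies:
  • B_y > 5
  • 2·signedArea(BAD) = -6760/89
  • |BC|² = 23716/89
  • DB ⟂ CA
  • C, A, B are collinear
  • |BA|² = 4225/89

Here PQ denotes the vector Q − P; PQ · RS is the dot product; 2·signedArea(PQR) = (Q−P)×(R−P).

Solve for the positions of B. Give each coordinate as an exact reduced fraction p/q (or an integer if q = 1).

B = (209/89, 520/89)

1. B_x = 209/89  [C, A, B are collinear ∩ DB ⟂ CA]
2. B_y = 520/89  [C, A, B are collinear ∩ DB ⟂ CA]
   → B = (209/89, 520/89)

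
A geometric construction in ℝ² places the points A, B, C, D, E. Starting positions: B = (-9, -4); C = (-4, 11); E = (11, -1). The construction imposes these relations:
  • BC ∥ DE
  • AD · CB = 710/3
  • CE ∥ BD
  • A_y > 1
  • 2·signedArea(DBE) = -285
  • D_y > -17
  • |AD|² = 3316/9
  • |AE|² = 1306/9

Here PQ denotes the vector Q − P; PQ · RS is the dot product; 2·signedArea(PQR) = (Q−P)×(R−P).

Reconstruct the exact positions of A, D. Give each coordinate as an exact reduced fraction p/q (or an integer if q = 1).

A = (-2/3, 2)
D = (6, -16)

1. D_x = 6  [BC ∥ DE ∩ CE ∥ BD]
2. D_y = -16  [BC ∥ DE ∩ CE ∥ BD]
   → D = (6, -16)
3. A_x = -2/3  [line 5·x + 15·y + -80/3 = 0 ∩ |AD|² = 3316/9]
4. A_y = 2  [line 5·x + 15·y + -80/3 = 0 ∩ |AD|² = 3316/9]
   → A = (-2/3, 2)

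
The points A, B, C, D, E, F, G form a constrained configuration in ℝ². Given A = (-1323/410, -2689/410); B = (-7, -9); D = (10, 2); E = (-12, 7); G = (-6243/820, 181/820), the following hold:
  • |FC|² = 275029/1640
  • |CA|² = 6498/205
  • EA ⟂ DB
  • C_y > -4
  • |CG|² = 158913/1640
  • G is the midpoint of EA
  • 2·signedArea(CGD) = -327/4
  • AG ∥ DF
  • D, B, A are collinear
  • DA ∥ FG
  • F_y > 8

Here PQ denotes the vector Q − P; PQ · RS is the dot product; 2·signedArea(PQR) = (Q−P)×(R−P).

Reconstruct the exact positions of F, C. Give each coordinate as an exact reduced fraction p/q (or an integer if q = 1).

1. F_x = 4603/820  [DA ∥ FG ∩ AG ∥ DF]
2. F_y = 7199/820  [DA ∥ FG ∩ AG ∥ DF]
   → F = (4603/820, 7199/820)
3. C_x = 3/2  [line -1459/820·x + 14443/820·y + 52739/820 = 0 ∩ |CA|² = 6498/205]
4. C_y = -7/2  [line -1459/820·x + 14443/820·y + 52739/820 = 0 ∩ |CA|² = 6498/205]
   → C = (3/2, -7/2)

C = (3/2, -7/2)
F = (4603/820, 7199/820)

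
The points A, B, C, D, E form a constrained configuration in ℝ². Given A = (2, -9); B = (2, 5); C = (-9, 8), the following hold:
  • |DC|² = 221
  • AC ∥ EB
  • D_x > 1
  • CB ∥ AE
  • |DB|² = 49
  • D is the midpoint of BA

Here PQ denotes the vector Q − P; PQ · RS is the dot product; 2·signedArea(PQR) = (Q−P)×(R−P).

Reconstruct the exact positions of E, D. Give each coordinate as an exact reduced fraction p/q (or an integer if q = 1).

1. E_x = 13  [AC ∥ EB ∩ CB ∥ AE]
2. E_y = -12  [AC ∥ EB ∩ CB ∥ AE]
   → E = (13, -12)
3. D_x = 2  [D is the midpoint of BA]
4. D_y = -2  [D is the midpoint of BA]
   → D = (2, -2)

D = (2, -2)
E = (13, -12)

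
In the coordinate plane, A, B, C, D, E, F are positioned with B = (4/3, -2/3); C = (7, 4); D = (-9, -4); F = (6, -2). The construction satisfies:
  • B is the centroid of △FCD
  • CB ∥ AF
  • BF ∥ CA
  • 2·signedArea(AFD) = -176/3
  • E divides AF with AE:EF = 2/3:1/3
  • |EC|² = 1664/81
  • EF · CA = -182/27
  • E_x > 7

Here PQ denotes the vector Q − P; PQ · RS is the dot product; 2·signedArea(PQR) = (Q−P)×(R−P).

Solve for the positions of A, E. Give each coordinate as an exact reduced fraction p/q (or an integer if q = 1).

A = (35/3, 8/3)
E = (71/9, -4/9)

1. A_x = 35/3  [CB ∥ AF ∩ BF ∥ CA]
2. A_y = 8/3  [CB ∥ AF ∩ BF ∥ CA]
   → A = (35/3, 8/3)
3. E_x = 71/9  [E divides AF with AE:EF = 2/3:1/3]
4. E_y = -4/9  [E divides AF with AE:EF = 2/3:1/3]
   → E = (71/9, -4/9)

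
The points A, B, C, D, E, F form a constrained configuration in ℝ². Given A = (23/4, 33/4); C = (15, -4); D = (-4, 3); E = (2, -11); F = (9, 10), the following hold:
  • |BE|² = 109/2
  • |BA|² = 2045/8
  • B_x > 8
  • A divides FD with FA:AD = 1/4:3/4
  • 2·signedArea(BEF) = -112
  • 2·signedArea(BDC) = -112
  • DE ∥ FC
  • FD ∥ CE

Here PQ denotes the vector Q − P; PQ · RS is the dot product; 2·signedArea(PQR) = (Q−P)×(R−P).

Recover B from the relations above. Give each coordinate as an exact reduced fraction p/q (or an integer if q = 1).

B = (17/2, -15/2)

1. B_x = 17/2  [2·signedArea(BEF) = -112 ∩ 2·signedArea(BDC) = -112]
2. B_y = -15/2  [2·signedArea(BEF) = -112 ∩ 2·signedArea(BDC) = -112]
   → B = (17/2, -15/2)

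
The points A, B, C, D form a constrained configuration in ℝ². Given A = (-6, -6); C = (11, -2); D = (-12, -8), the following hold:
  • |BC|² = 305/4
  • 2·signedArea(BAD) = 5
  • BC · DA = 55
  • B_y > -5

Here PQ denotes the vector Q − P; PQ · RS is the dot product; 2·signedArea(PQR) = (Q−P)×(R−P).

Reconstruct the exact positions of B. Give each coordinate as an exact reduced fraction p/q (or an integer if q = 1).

B = (5/2, -4)

1. B_x = 5/2  [2·signedArea(BAD) = 5 ∩ BC · DA = 55]
2. B_y = -4  [2·signedArea(BAD) = 5 ∩ BC · DA = 55]
   → B = (5/2, -4)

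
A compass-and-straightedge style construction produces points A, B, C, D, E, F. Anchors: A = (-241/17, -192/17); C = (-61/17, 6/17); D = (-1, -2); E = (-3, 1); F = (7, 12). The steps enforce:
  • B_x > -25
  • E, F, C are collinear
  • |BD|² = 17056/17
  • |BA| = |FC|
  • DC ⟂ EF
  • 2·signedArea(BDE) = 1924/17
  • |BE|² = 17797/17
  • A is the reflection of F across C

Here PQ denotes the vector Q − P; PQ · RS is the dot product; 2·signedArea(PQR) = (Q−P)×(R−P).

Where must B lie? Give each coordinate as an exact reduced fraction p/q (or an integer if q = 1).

B = (-421/17, -390/17)

1. B_x = -421/17  [line -3·x + -2·y + -2043/17 = 0 ∩ |BE|² = 17797/17]
2. B_y = -390/17  [line -3·x + -2·y + -2043/17 = 0 ∩ |BE|² = 17797/17]
   → B = (-421/17, -390/17)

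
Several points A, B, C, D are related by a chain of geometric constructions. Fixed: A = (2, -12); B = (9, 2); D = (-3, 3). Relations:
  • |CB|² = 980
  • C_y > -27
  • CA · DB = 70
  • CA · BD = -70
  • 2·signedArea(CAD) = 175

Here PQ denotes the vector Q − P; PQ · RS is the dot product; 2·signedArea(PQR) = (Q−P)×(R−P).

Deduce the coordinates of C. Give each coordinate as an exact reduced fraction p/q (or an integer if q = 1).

C = (-5, -26)

1. C_x = -5  [CA · DB = 70 ∩ 2·signedArea(CAD) = 175]
2. C_y = -26  [CA · DB = 70 ∩ 2·signedArea(CAD) = 175]
   → C = (-5, -26)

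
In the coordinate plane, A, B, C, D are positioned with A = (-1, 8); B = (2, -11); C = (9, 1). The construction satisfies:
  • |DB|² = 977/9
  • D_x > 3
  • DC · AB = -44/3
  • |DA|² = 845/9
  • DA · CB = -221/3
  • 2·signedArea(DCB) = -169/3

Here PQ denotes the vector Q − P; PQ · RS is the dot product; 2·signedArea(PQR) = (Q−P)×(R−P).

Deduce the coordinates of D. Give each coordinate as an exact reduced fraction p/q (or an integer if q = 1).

1. D_x = 10/3  [2·signedArea(DCB) = -169/3 ∩ DC · AB = -44/3]
2. D_y = -2/3  [2·signedArea(DCB) = -169/3 ∩ DC · AB = -44/3]
   → D = (10/3, -2/3)

D = (10/3, -2/3)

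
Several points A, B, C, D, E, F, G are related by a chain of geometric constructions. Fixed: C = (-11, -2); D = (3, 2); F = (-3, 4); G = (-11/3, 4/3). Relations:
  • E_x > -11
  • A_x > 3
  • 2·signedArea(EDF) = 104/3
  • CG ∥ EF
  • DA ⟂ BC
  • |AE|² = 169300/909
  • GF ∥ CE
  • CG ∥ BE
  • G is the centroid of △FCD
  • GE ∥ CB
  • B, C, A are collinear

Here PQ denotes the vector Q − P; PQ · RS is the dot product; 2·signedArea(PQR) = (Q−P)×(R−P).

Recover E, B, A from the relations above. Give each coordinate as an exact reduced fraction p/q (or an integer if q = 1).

A = (329/101, -58/101)
B = (-53/3, -8/3)
E = (-31/3, 2/3)

1. E_x = -31/3  [CG ∥ EF ∩ GF ∥ CE]
2. E_y = 2/3  [CG ∥ EF ∩ GF ∥ CE]
   → E = (-31/3, 2/3)
3. B_x = -53/3  [CG ∥ BE ∩ GE ∥ CB]
4. B_y = -8/3  [CG ∥ BE ∩ GE ∥ CB]
   → B = (-53/3, -8/3)
5. A_x = 329/101  [B, C, A are collinear ∩ DA ⟂ BC]
6. A_y = -58/101  [B, C, A are collinear ∩ DA ⟂ BC]
   → A = (329/101, -58/101)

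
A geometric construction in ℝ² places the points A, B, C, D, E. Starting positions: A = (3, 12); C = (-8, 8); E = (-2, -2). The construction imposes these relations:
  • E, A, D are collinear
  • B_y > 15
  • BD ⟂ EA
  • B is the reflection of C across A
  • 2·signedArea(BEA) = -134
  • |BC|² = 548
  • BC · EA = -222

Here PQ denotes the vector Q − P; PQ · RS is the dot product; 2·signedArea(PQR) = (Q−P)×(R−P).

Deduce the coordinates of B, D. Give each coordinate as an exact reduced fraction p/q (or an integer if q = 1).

B = (14, 16)
D = (1218/221, 4206/221)

1. B_x = 14  [B is the reflection of C across A]
2. B_y = 16  [B is the reflection of C across A]
   → B = (14, 16)
3. D_x = 1218/221  [E, A, D are collinear ∩ BD ⟂ EA]
4. D_y = 4206/221  [E, A, D are collinear ∩ BD ⟂ EA]
   → D = (1218/221, 4206/221)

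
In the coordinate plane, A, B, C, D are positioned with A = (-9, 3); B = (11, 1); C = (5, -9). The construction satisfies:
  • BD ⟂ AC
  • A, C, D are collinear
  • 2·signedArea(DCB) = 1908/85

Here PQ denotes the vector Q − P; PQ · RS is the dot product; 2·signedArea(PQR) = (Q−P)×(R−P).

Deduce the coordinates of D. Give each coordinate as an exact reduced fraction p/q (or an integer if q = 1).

1. D_x = 299/85  [A, C, D are collinear ∩ BD ⟂ AC]
2. D_y = -657/85  [A, C, D are collinear ∩ BD ⟂ AC]
   → D = (299/85, -657/85)

D = (299/85, -657/85)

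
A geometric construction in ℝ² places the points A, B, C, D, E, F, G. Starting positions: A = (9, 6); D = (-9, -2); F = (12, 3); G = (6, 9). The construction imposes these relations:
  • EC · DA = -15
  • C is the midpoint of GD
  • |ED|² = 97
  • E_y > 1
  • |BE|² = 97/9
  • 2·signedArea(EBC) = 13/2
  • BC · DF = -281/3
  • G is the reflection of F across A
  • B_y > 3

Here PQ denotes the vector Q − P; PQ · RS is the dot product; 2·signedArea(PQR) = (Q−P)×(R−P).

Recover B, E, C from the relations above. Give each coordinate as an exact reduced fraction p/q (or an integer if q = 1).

B = (3, 10/3)
C = (-3/2, 7/2)
E = (0, 2)

1. C_x = -3/2  [C is the midpoint of GD]
2. C_y = 7/2  [C is the midpoint of GD]
   → C = (-3/2, 7/2)
3. E_x = 0  [line -18·x + -8·y + 16 = 0 ∩ |ED|² = 97]
4. E_y = 2  [line -18·x + -8·y + 16 = 0 ∩ |ED|² = 97]
   → E = (0, 2)
5. B_x = 3  [BC · DF = -281/3 ∩ 2·signedArea(EBC) = 13/2]
6. B_y = 10/3  [BC · DF = -281/3 ∩ 2·signedArea(EBC) = 13/2]
   → B = (3, 10/3)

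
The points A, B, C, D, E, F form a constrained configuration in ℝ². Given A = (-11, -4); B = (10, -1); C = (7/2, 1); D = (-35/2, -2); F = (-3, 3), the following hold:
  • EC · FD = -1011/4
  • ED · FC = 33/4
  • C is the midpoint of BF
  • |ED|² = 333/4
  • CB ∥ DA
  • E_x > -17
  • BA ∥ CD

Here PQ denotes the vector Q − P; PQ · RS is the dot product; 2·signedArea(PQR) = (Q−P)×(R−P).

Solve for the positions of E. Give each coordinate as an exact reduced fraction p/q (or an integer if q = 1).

1. E_x = -16  [ED · FC = 33/4 ∩ EC · FD = -1011/4]
2. E_y = 7  [ED · FC = 33/4 ∩ EC · FD = -1011/4]
   → E = (-16, 7)

E = (-16, 7)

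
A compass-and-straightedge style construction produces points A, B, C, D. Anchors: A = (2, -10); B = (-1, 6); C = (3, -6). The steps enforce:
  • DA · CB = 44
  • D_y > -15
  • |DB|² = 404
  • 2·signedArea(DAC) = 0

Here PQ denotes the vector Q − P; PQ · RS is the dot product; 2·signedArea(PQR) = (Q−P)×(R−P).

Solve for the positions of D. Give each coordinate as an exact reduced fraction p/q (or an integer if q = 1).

1. D_x = 1  [2·signedArea(DAC) = 0 ∩ DA · CB = 44]
2. D_y = -14  [2·signedArea(DAC) = 0 ∩ DA · CB = 44]
   → D = (1, -14)

D = (1, -14)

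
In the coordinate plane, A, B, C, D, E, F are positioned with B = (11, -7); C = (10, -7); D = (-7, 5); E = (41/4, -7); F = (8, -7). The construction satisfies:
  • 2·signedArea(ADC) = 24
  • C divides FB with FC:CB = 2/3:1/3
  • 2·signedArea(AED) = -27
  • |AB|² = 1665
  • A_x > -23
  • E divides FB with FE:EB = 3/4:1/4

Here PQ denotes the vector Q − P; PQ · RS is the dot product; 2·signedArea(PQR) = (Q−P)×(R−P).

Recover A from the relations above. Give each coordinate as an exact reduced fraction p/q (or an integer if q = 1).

A = (-22, 17)

1. A_x = -22  [2·signedArea(ADC) = 24 ∩ 2·signedArea(AED) = -27]
2. A_y = 17  [2·signedArea(ADC) = 24 ∩ 2·signedArea(AED) = -27]
   → A = (-22, 17)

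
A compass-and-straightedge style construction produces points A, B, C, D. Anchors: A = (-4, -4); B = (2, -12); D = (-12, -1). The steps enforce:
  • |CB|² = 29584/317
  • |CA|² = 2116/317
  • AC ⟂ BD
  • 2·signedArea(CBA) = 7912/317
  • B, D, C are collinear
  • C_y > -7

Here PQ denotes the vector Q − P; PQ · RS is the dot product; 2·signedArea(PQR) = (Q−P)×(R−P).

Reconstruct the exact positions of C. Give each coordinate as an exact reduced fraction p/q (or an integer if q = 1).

C = (-1774/317, -1912/317)

1. C_x = -1774/317  [B, D, C are collinear ∩ AC ⟂ BD]
2. C_y = -1912/317  [B, D, C are collinear ∩ AC ⟂ BD]
   → C = (-1774/317, -1912/317)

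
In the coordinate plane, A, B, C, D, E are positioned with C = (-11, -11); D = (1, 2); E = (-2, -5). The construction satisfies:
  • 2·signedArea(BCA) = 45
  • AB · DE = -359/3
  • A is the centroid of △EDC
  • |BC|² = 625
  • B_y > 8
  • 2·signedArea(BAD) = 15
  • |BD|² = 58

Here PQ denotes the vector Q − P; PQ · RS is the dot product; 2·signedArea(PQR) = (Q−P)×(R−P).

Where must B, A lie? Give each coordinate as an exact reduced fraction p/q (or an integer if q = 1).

A = (-4, -14/3)
B = (4, 9)

1. A_x = -4  [A is the centroid of △EDC]
2. A_y = -14/3  [A is the centroid of △EDC]
   → A = (-4, -14/3)
3. B_x = 4  [2·signedArea(BAD) = 15 ∩ AB · DE = -359/3]
4. B_y = 9  [2·signedArea(BAD) = 15 ∩ AB · DE = -359/3]
   → B = (4, 9)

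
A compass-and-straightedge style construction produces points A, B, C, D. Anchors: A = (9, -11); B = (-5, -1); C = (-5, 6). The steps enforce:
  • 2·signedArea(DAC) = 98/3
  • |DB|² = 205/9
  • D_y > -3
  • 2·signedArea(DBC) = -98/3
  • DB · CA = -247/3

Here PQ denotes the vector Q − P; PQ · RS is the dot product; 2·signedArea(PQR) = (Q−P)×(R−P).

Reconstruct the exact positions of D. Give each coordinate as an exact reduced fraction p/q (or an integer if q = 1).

D = (-1/3, -2)

1. D_x = -1/3  [2·signedArea(DAC) = 98/3 ∩ DB · CA = -247/3]
2. D_y = -2  [2·signedArea(DAC) = 98/3 ∩ DB · CA = -247/3]
   → D = (-1/3, -2)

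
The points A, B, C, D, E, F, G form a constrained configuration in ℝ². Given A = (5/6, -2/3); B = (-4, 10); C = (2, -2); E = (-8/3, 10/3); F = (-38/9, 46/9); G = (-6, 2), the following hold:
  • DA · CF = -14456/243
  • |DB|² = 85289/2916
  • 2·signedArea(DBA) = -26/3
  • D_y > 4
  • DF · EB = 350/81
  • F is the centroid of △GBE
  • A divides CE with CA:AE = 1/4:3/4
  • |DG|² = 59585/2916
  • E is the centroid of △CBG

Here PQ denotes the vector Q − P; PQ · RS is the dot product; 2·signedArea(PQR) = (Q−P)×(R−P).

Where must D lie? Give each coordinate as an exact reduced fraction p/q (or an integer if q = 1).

D = (-133/54, 130/27)

1. D_x = -133/54  [DF · EB = 350/81 ∩ DA · CF = -14456/243]
2. D_y = 130/27  [DF · EB = 350/81 ∩ DA · CF = -14456/243]
   → D = (-133/54, 130/27)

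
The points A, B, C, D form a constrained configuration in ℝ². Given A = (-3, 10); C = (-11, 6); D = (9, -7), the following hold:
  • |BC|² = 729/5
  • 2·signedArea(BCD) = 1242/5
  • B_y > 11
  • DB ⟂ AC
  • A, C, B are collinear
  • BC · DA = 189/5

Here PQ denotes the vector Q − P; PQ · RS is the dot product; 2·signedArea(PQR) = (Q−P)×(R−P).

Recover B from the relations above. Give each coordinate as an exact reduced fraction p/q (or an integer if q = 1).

B = (-1/5, 57/5)

1. B_x = -1/5  [A, C, B are collinear ∩ DB ⟂ AC]
2. B_y = 57/5  [A, C, B are collinear ∩ DB ⟂ AC]
   → B = (-1/5, 57/5)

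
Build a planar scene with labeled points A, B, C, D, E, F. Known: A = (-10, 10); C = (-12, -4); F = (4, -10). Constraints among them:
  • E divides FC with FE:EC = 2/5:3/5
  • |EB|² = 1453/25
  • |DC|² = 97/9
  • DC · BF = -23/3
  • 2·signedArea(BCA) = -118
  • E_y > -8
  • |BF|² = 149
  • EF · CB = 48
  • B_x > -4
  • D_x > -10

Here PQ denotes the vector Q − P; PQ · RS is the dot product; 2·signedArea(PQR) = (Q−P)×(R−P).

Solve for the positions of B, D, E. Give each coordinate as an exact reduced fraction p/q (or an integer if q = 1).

1. B_x = -3  [line -14·x + 2·y + -42 = 0 ∩ |BF|² = 149]
2. B_y = 0  [line -14·x + 2·y + -42 = 0 ∩ |BF|² = 149]
   → B = (-3, 0)
3. D_x = -9  [line -7·x + 10·y + -109/3 = 0 ∩ |DC|² = 97/9]
4. D_y = -8/3  [line -7·x + 10·y + -109/3 = 0 ∩ |DC|² = 97/9]
   → D = (-9, -8/3)
5. E_x = -12/5  [E divides FC with FE:EC = 2/5:3/5]
6. E_y = -38/5  [E divides FC with FE:EC = 2/5:3/5]
   → E = (-12/5, -38/5)

B = (-3, 0)
D = (-9, -8/3)
E = (-12/5, -38/5)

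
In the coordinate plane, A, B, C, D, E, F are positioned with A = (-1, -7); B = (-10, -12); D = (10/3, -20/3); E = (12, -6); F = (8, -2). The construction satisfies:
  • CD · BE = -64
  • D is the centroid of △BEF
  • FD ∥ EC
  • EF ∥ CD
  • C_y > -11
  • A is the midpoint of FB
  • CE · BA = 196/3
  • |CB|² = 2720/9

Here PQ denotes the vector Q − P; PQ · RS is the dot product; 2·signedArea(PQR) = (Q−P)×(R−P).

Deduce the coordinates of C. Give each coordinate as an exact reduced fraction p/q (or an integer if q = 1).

1. C_x = 22/3  [EF ∥ CD ∩ FD ∥ EC]
2. C_y = -32/3  [EF ∥ CD ∩ FD ∥ EC]
   → C = (22/3, -32/3)

C = (22/3, -32/3)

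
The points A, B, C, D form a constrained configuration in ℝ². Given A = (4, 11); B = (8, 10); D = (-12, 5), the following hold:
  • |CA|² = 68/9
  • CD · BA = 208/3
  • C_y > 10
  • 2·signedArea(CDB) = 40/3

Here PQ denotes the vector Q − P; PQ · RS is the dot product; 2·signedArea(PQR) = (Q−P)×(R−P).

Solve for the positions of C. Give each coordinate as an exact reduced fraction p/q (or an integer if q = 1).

C = (20/3, 31/3)

1. C_x = 20/3  [2·signedArea(CDB) = 40/3 ∩ CD · BA = 208/3]
2. C_y = 31/3  [2·signedArea(CDB) = 40/3 ∩ CD · BA = 208/3]
   → C = (20/3, 31/3)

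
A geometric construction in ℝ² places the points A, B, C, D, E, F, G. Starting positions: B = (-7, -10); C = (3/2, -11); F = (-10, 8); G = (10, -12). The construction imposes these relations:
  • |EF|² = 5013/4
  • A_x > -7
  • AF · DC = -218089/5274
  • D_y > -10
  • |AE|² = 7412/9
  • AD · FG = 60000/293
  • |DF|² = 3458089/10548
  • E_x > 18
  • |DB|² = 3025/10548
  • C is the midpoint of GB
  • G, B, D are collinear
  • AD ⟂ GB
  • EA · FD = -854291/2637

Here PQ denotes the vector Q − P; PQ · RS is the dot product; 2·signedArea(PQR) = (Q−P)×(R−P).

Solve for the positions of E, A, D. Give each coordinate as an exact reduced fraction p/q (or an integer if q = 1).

1. D_x = -13241/1758  [line -2·x + -17·y + -184 = 0 ∩ |DB|² = 3025/10548]
2. D_y = -8735/879  [line -2·x + -17·y + -184 = 0 ∩ |DB|² = 3025/10548]
   → D = (-13241/1758, -8735/879)
3. A_x = -37/6  [AF · DC = -218089/5274 ∩ AD · FG = 60000/293]
4. A_y = 5/3  [AF · DC = -218089/5274 ∩ AD · FG = 60000/293]
   → A = (-37/6, 5/3)
5. E_x = 37/2  [line -4339/1758·x + 15767/879·y + 326809/1172 = 0 ∩ |EF|² = 5013/4]
6. E_y = -13  [line -4339/1758·x + 15767/879·y + 326809/1172 = 0 ∩ |EF|² = 5013/4]
   → E = (37/2, -13)

A = (-37/6, 5/3)
D = (-13241/1758, -8735/879)
E = (37/2, -13)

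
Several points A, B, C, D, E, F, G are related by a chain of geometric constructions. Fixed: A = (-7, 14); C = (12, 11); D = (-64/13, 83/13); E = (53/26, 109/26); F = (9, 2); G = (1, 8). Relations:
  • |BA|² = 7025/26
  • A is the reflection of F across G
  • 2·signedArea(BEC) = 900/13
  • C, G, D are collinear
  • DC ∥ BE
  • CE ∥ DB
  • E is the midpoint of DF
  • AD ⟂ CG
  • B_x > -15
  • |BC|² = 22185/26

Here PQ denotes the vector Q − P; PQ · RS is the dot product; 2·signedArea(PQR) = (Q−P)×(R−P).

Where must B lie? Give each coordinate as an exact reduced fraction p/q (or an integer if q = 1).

B = (-387/26, -11/26)

1. B_x = -387/26  [DC ∥ BE ∩ CE ∥ DB]
2. B_y = -11/26  [DC ∥ BE ∩ CE ∥ DB]
   → B = (-387/26, -11/26)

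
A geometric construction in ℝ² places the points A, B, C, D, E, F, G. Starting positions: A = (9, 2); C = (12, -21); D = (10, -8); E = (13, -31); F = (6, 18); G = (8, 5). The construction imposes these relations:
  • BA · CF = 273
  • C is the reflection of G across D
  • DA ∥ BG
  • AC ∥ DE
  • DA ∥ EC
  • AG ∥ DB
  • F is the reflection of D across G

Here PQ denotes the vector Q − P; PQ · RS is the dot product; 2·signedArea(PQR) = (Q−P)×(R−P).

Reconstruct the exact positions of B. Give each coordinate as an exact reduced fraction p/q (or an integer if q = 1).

1. B_x = 9  [DA ∥ BG ∩ AG ∥ DB]
2. B_y = -5  [DA ∥ BG ∩ AG ∥ DB]
   → B = (9, -5)

B = (9, -5)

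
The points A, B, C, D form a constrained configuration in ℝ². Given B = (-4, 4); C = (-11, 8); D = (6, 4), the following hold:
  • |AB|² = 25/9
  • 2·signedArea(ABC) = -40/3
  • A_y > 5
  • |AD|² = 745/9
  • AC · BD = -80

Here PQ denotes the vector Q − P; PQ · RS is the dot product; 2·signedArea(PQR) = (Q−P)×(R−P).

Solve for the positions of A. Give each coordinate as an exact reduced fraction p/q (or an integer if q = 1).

1. A_x = -3  [AC · BD = -80 ∩ 2·signedArea(ABC) = -40/3]
2. A_y = 16/3  [AC · BD = -80 ∩ 2·signedArea(ABC) = -40/3]
   → A = (-3, 16/3)

A = (-3, 16/3)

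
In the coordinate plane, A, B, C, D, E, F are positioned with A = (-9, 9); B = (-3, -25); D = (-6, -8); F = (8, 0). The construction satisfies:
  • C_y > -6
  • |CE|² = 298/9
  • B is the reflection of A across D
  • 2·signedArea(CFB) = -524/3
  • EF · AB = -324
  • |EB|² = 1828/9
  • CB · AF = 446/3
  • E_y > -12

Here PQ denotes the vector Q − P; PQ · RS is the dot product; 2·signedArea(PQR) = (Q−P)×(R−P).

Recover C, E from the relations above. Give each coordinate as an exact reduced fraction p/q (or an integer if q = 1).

C = (-4/3, -16/3)
E = (-1/3, -11)

1. C_x = -4/3  [2·signedArea(CFB) = -524/3 ∩ CB · AF = 446/3]
2. C_y = -16/3  [2·signedArea(CFB) = -524/3 ∩ CB · AF = 446/3]
   → C = (-4/3, -16/3)
3. E_x = -1/3  [line -6·x + 34·y + 372 = 0 ∩ |CE|² = 298/9]
4. E_y = -11  [line -6·x + 34·y + 372 = 0 ∩ |CE|² = 298/9]
   → E = (-1/3, -11)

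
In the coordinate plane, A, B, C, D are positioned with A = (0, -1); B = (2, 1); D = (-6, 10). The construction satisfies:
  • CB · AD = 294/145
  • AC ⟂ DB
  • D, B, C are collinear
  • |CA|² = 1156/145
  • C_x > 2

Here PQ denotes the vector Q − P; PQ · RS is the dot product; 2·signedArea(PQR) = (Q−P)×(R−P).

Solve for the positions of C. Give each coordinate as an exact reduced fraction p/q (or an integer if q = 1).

C = (306/145, 127/145)

1. C_x = 306/145  [D, B, C are collinear ∩ AC ⟂ DB]
2. C_y = 127/145  [D, B, C are collinear ∩ AC ⟂ DB]
   → C = (306/145, 127/145)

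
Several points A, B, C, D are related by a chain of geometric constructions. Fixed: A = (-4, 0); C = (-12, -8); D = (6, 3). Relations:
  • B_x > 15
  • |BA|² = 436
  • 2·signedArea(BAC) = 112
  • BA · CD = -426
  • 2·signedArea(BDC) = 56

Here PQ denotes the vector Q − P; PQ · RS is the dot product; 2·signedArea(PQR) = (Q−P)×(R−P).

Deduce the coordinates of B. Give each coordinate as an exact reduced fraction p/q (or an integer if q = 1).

1. B_x = 16  [2·signedArea(BAC) = 112 ∩ 2·signedArea(BDC) = 56]
2. B_y = 6  [2·signedArea(BAC) = 112 ∩ 2·signedArea(BDC) = 56]
   → B = (16, 6)

B = (16, 6)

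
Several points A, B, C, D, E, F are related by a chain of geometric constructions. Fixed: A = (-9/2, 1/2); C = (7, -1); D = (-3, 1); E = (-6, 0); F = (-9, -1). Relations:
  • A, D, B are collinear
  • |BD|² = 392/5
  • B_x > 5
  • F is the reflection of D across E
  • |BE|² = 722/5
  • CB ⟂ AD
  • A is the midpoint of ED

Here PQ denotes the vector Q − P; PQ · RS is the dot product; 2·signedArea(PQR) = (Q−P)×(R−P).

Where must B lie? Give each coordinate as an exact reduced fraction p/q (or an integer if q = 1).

B = (27/5, 19/5)

1. B_x = 27/5  [A, D, B are collinear ∩ CB ⟂ AD]
2. B_y = 19/5  [A, D, B are collinear ∩ CB ⟂ AD]
   → B = (27/5, 19/5)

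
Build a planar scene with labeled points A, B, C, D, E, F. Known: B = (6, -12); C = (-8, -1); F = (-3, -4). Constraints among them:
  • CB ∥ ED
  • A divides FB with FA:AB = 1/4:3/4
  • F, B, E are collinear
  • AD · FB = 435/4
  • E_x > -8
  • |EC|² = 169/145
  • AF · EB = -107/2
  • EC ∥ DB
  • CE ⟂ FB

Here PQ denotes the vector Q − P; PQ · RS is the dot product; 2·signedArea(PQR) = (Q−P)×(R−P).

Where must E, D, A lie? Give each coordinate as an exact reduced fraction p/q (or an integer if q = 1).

1. E_x = -1056/145  [F, B, E are collinear ∩ CE ⟂ FB]
2. E_y = -28/145  [F, B, E are collinear ∩ CE ⟂ FB]
   → E = (-1056/145, -28/145)
3. D_x = 974/145  [EC ∥ DB ∩ CB ∥ ED]
4. D_y = -1623/145  [EC ∥ DB ∩ CB ∥ ED]
   → D = (974/145, -1623/145)
5. A_x = -3/4  [A divides FB with FA:AB = 1/4:3/4]
6. A_y = -6  [A divides FB with FA:AB = 1/4:3/4]
   → A = (-3/4, -6)

A = (-3/4, -6)
D = (974/145, -1623/145)
E = (-1056/145, -28/145)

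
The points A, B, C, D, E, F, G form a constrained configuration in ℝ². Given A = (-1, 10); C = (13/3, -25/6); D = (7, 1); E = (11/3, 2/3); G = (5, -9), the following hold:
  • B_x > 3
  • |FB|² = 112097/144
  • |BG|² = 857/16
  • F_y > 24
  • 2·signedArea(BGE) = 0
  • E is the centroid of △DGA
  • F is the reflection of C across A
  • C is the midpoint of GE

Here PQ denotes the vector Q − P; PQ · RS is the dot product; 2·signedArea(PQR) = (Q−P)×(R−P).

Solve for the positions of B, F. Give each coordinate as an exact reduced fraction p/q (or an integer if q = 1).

B = (4, -7/4)
F = (-19/3, 145/6)

1. F_x = -19/3  [F is the reflection of C across A]
2. F_y = 145/6  [F is the reflection of C across A]
   → F = (-19/3, 145/6)
3. B_x = 4  [line -29/3·x + -4/3·y + 109/3 = 0 ∩ |FB|² = 112097/144]
4. B_y = -7/4  [line -29/3·x + -4/3·y + 109/3 = 0 ∩ |FB|² = 112097/144]
   → B = (4, -7/4)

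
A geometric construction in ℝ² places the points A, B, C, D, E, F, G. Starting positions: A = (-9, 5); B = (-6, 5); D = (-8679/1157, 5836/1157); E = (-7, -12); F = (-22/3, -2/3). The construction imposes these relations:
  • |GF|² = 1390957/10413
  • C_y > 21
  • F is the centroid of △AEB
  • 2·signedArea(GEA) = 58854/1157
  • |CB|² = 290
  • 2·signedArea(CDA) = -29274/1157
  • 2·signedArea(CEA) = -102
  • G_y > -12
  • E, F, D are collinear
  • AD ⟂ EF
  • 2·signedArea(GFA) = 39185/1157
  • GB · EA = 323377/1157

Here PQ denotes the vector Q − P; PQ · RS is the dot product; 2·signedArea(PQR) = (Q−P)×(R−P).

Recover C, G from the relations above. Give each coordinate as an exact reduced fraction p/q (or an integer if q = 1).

C = (-5, 22)
G = (-11573/1157, -13782/1157)

1. C_x = -5  [2·signedArea(CDA) = -29274/1157 ∩ 2·signedArea(CEA) = -102]
2. C_y = 22  [2·signedArea(CDA) = -29274/1157 ∩ 2·signedArea(CEA) = -102]
   → C = (-5, 22)
3. G_x = -11573/1157  [GB · EA = 323377/1157 ∩ 2·signedArea(GFA) = 39185/1157]
4. G_y = -13782/1157  [GB · EA = 323377/1157 ∩ 2·signedArea(GFA) = 39185/1157]
   → G = (-11573/1157, -13782/1157)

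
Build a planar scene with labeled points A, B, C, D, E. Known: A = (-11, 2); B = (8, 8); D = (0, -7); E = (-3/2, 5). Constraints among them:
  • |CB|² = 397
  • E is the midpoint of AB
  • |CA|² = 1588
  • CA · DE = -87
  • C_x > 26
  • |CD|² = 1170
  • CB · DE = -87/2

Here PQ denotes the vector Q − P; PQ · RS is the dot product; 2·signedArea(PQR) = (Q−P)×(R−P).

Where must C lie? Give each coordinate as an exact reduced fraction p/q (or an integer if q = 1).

1. C_x = 27  [line 3/2·x + -12·y + 255/2 = 0 ∩ |CB|² = 397]
2. C_y = 14  [line 3/2·x + -12·y + 255/2 = 0 ∩ |CB|² = 397]
   → C = (27, 14)

C = (27, 14)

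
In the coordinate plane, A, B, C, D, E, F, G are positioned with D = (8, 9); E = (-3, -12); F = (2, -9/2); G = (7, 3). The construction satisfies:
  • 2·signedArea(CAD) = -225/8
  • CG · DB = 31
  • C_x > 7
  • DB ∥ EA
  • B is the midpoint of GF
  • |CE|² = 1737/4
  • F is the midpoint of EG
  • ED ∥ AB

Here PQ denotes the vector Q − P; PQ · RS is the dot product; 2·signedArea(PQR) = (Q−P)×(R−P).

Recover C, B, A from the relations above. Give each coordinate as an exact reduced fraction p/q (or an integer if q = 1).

1. B_x = 9/2  [B is the midpoint of GF]
2. B_y = -3/4  [B is the midpoint of GF]
   → B = (9/2, -3/4)
3. A_x = -13/2  [ED ∥ AB ∩ DB ∥ EA]
4. A_y = -87/4  [ED ∥ AB ∩ DB ∥ EA]
   → A = (-13/2, -87/4)
5. C_x = 15/2  [2·signedArea(CAD) = -225/8 ∩ CG · DB = 31]
6. C_y = 6  [2·signedArea(CAD) = -225/8 ∩ CG · DB = 31]
   → C = (15/2, 6)

A = (-13/2, -87/4)
B = (9/2, -3/4)
C = (15/2, 6)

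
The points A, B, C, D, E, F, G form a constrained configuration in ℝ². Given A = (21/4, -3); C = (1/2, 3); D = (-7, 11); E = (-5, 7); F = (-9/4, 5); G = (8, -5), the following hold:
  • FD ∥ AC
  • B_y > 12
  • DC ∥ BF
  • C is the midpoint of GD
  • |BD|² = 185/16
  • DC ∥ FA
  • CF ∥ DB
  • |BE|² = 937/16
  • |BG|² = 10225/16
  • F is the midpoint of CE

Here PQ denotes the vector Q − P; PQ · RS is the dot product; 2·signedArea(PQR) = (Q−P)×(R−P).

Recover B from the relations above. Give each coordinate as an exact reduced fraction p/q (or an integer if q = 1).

B = (-39/4, 13)

1. B_x = -39/4  [DC ∥ BF ∩ CF ∥ DB]
2. B_y = 13  [DC ∥ BF ∩ CF ∥ DB]
   → B = (-39/4, 13)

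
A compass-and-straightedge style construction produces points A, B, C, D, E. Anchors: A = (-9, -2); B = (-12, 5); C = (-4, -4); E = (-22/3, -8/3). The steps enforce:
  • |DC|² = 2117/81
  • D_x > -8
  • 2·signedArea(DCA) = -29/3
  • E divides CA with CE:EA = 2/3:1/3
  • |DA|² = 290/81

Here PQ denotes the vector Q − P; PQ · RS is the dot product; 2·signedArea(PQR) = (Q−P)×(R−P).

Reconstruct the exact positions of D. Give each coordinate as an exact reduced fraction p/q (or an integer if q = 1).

1. D_x = -70/9  [line -2·x + -5·y + -55/3 = 0 ∩ |DA|² = 290/81]
2. D_y = -5/9  [line -2·x + -5·y + -55/3 = 0 ∩ |DA|² = 290/81]
   → D = (-70/9, -5/9)

D = (-70/9, -5/9)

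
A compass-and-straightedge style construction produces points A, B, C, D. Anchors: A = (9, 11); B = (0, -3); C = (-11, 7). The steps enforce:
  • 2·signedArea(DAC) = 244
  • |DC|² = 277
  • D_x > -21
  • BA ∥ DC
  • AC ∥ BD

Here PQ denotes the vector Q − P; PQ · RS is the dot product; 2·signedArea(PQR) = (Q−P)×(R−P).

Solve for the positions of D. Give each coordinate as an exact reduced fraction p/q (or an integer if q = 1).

D = (-20, -7)

1. D_x = -20  [BA ∥ DC ∩ AC ∥ BD]
2. D_y = -7  [BA ∥ DC ∩ AC ∥ BD]
   → D = (-20, -7)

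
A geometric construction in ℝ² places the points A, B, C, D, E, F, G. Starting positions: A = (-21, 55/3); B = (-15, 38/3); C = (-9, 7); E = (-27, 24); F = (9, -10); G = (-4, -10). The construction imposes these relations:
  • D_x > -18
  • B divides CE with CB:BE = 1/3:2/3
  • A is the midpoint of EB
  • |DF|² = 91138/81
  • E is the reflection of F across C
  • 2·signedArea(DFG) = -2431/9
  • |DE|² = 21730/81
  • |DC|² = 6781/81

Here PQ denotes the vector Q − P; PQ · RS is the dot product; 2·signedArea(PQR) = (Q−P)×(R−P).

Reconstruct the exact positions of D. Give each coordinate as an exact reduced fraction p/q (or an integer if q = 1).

1. D_y = 97/9  [2·signedArea(DFG) = -2431/9]
2. D_x = -52/3  [|DE|² = 21730/81]
   → D = (-52/3, 97/9)

D = (-52/3, 97/9)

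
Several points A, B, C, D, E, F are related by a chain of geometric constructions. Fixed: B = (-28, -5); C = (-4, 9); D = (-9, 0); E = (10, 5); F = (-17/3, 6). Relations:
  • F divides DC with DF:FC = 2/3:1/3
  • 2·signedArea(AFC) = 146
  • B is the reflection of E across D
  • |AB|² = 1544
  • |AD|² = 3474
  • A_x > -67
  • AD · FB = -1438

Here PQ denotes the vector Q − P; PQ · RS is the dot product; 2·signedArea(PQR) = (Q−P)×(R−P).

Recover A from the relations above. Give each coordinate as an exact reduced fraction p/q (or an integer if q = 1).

A = (-66, -15)

1. A_x = -66  [2·signedArea(AFC) = 146 ∩ AD · FB = -1438]
2. A_y = -15  [2·signedArea(AFC) = 146 ∩ AD · FB = -1438]
   → A = (-66, -15)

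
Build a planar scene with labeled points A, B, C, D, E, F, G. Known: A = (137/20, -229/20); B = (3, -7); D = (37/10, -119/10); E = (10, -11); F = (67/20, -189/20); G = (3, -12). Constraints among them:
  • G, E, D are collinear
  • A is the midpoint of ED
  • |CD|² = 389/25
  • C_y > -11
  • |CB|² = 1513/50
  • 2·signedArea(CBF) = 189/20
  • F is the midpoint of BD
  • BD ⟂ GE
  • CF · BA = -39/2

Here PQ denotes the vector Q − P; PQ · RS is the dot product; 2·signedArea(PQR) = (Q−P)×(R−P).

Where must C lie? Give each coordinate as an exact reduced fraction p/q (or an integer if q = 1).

1. C_x = 367/50  [2·signedArea(CBF) = 189/20 ∩ CF · BA = -39/2]
2. C_y = -519/50  [2·signedArea(CBF) = 189/20 ∩ CF · BA = -39/2]
   → C = (367/50, -519/50)

C = (367/50, -519/50)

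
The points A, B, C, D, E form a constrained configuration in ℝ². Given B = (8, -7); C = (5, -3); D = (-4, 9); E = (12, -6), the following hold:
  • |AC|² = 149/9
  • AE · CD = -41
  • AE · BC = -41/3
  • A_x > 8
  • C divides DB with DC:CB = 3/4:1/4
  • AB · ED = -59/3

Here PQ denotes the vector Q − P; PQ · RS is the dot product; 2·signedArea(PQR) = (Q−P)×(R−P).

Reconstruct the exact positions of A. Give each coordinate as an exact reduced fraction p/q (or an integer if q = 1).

A = (25/3, -16/3)

1. A_x = 25/3  [AE · BC = -41/3 ∩ AB · ED = -59/3]
2. A_y = -16/3  [AE · BC = -41/3 ∩ AB · ED = -59/3]
   → A = (25/3, -16/3)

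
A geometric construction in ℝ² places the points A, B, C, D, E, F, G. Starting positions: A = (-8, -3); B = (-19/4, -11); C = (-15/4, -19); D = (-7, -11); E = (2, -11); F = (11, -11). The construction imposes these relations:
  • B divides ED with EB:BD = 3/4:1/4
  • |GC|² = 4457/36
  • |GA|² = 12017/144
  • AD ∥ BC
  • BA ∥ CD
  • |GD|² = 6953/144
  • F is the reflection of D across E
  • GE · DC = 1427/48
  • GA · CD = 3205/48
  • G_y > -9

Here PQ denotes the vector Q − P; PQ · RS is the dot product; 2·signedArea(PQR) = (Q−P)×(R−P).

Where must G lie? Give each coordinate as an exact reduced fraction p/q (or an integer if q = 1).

1. G_x = -7/12  [line -13/4·x + 8·y + 3109/48 = 0 ∩ |GA|² = 12017/144]
2. G_y = -25/3  [line -13/4·x + 8·y + 3109/48 = 0 ∩ |GA|² = 12017/144]
   → G = (-7/12, -25/3)

G = (-7/12, -25/3)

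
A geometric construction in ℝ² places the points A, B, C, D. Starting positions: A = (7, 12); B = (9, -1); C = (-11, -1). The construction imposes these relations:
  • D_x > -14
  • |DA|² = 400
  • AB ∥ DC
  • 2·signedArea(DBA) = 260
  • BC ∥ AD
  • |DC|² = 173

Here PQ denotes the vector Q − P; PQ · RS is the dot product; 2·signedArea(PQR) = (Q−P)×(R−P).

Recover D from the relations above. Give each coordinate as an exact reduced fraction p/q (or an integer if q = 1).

D = (-13, 12)

1. D_x = -13  [AB ∥ DC ∩ BC ∥ AD]
2. D_y = 12  [AB ∥ DC ∩ BC ∥ AD]
   → D = (-13, 12)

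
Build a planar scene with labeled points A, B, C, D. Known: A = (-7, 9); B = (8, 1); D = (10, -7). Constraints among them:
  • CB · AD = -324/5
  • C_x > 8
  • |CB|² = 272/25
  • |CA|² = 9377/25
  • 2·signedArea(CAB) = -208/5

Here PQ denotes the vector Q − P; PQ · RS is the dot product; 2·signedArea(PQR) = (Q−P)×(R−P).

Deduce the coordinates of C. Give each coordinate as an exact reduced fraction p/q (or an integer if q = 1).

1. C_x = 44/5  [2·signedArea(CAB) = -208/5 ∩ CB · AD = -324/5]
2. C_y = -11/5  [2·signedArea(CAB) = -208/5 ∩ CB · AD = -324/5]
   → C = (44/5, -11/5)

C = (44/5, -11/5)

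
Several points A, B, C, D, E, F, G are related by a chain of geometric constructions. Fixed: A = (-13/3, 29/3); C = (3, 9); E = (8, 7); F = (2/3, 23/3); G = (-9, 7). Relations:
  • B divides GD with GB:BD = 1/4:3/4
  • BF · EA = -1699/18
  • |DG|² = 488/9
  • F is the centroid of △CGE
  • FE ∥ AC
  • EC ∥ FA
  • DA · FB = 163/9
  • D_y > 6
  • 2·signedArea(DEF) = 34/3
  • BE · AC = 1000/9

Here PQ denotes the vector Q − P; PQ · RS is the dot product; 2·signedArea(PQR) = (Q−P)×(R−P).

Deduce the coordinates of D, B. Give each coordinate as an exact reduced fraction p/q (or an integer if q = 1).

B = (-43/6, 41/6)
D = (-5/3, 19/3)

1. B_x = -43/6  [BF · EA = -1699/18 ∩ BE · AC = 1000/9]
2. B_y = 41/6  [BF · EA = -1699/18 ∩ BE · AC = 1000/9]
   → B = (-43/6, 41/6)
3. D_x = -5/3  [DA · FB = 163/9 ∩ B divides GD with GB:BD = 1/4:3/4]
4. D_y = 19/3  [DA · FB = 163/9 ∩ B divides GD with GB:BD = 1/4:3/4]
   → D = (-5/3, 19/3)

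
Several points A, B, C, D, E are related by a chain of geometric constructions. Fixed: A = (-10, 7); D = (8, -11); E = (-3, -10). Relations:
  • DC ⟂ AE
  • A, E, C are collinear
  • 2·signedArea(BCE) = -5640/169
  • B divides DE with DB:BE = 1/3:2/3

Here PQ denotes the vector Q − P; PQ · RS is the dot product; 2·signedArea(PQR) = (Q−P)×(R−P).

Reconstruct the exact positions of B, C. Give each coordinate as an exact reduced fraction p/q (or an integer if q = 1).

B = (13/3, -32/3)
C = (-178/169, -2489/169)

1. B_x = 13/3  [B divides DE with DB:BE = 1/3:2/3]
2. B_y = -32/3  [B divides DE with DB:BE = 1/3:2/3]
   → B = (13/3, -32/3)
3. C_x = -178/169  [A, E, C are collinear ∩ DC ⟂ AE]
4. C_y = -2489/169  [A, E, C are collinear ∩ DC ⟂ AE]
   → C = (-178/169, -2489/169)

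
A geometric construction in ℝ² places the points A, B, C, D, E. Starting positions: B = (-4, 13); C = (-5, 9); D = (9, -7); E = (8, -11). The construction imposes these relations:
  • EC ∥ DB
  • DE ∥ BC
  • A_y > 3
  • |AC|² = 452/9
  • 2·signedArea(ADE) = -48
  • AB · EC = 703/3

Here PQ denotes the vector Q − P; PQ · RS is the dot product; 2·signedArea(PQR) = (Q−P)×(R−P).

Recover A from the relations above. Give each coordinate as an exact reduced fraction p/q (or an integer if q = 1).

A = (-1/3, 11/3)

1. A_x = -1/3  [2·signedArea(ADE) = -48 ∩ AB · EC = 703/3]
2. A_y = 11/3  [2·signedArea(ADE) = -48 ∩ AB · EC = 703/3]
   → A = (-1/3, 11/3)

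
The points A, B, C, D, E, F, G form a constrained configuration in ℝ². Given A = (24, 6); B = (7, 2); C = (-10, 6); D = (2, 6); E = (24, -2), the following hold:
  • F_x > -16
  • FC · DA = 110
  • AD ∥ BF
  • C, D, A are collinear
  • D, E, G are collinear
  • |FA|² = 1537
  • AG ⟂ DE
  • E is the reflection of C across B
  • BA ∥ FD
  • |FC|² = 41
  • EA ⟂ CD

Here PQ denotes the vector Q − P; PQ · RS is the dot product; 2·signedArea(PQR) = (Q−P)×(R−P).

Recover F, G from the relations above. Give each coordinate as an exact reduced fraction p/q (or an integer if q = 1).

1. F_x = -15  [BA ∥ FD ∩ AD ∥ BF]
2. F_y = 2  [BA ∥ FD ∩ AD ∥ BF]
   → F = (-15, 2)
3. G_x = 2936/137  [D, E, G are collinear ∩ AG ⟂ DE]
4. G_y = -146/137  [D, E, G are collinear ∩ AG ⟂ DE]
   → G = (2936/137, -146/137)

F = (-15, 2)
G = (2936/137, -146/137)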